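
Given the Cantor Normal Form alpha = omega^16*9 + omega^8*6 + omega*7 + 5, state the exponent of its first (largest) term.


CNF: omega^16*9 + omega^8*6 + omega*7 + 5
The leading term is omega^16*9, which has exponent 16.

16


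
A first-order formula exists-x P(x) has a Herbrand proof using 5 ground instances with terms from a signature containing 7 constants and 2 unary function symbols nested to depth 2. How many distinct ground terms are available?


Herbrand terms by depth:
Depth 0: 7 constants
Depth 1: 14 new terms (running total: 21)
Depth 2: 28 new terms (running total: 49)
Total distinct ground terms = 49

49


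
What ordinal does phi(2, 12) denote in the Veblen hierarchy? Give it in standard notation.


phi(2, 12):
phi(2, beta) = zeta_beta (the beta-th zeta number, fixed point of epsilon).
phi(2, 12) = zeta_12

zeta_12


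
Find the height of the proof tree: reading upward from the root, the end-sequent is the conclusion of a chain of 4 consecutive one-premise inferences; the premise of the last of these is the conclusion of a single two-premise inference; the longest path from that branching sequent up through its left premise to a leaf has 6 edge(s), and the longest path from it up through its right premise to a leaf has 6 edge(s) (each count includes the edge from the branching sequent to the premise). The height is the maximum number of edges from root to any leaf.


Longest path through the left premise: 6 edges (measured from the branching sequent)
Longest path through the right premise: 6 edges
Height of the subtree rooted at the branching sequent: max(6, 6) = 6
The branching sequent sits 4 edges above the root (the chain of one-premise inferences), so height = 6 + 4 = 10

10


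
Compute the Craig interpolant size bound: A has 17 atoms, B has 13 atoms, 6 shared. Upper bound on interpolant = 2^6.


Shared atoms = 6
Craig interpolant size bound = 2^6
= 64

64


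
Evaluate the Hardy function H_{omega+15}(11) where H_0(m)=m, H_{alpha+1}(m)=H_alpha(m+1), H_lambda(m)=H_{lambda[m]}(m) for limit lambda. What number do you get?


H_{omega+15}(11):
Unwind the 15 successor steps: H_{omega+15}(11) = H_omega(11+15) = H_omega(26).
H_omega(m) = H_m(m) = m + m = 2m.
Result = 2 * 26 = 52

52


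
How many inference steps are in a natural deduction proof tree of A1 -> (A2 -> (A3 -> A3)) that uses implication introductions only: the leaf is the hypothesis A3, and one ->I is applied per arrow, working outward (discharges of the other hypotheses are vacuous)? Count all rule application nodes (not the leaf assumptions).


The formula has 3 arrows (->); its innermost consequent A3 is one of the antecedents,
so the proof starts from the hypothesis leaf A3 (not a rule application) and closes one arrow per ->I.
Building A1 -> (A2 -> (A3 -> A3)) therefore takes 3 nested implication introductions.
Total inference nodes = 3

3


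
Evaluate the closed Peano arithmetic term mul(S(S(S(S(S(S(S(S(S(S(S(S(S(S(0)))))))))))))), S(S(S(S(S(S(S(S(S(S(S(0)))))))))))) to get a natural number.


mul(S^14(0), S^11(0)):
S^14(0) = 14
S^11(0) = 11
14 * 11 = 154

154


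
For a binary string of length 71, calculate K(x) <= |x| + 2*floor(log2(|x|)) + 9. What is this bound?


floor(log2(71)) = 6
2 * 6 = 12
K(x) <= 71 + 12 + 9 = 92

92


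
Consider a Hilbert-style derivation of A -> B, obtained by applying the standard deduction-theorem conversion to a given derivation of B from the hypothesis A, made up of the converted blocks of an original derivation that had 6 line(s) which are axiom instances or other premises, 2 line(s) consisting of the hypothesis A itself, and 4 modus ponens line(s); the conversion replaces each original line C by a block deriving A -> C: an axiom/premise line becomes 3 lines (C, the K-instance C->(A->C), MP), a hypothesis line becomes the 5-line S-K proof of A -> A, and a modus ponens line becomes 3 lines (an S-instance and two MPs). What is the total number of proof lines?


Deduction-theorem conversion, block by block:
- 6 axiom/premise lines -> 3 lines each = 18
- 2 hypothesis lines -> 5 lines each (identity proof A->A) = 10
- 4 MP lines -> 3 lines each (S-instance, MP, MP) = 12
Total = 18 + 10 + 12 = 40 lines.

40


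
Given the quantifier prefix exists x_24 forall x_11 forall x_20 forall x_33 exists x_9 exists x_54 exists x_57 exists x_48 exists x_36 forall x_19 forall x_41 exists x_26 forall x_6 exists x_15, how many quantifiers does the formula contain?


Quantifier prefix has 14 quantifier symbols.
Quantifier depth = 14

14


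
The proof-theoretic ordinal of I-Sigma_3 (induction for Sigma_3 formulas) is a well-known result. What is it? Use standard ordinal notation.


The proof-theoretic ordinal of I-Sigma_3 (induction for Sigma_3 formulas) is a standard result in ordinal analysis.
This ordinal is the supremum of order types of primitive recursive well-orderings
that the theory can prove to be well-ordered.
For I-Sigma_3 (induction for Sigma_3 formulas), the proof-theoretic ordinal is omega^(omega^(omega^omega)).

omega^(omega^(omega^omega))


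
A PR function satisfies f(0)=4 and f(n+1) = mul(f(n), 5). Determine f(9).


f(0) = 4
f(1) = mul(f(0), 5) = mul(4, 5) = 20
f(2) = mul(f(1), 5) = mul(20, 5) = 100
f(3) = mul(f(2), 5) = mul(100, 5) = 500
f(4) = mul(f(3), 5) = mul(500, 5) = 2500
f(5) = mul(f(4), 5) = mul(2500, 5) = 12500
f(6) = mul(f(5), 5) = mul(12500, 5) = 62500
f(7) = mul(f(6), 5) = mul(62500, 5) = 312500
f(8) = mul(f(7), 5) = mul(312500, 5) = 1562500
f(9) = mul(f(8), 5) = mul(1562500, 5) = 7812500


7812500


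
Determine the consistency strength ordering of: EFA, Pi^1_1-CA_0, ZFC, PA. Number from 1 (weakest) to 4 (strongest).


Ordering by consistency strength:
1. EFA
2. PA
3. Pi^1_1-CA_0
4. ZFC


EFA=1, Pi^1_1-CA_0=3, ZFC=4, PA=2


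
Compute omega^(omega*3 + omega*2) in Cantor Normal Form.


omega^(omega*3 + omega*2):
Both terms of the exponent have the same exponent 1, so they merge: omega*3 + omega*2 = omega*(3+2) = omega*5.
omega raised to a CNF ordinal is a single CNF term: Result = omega^(omega*5)

omega^(omega*5)


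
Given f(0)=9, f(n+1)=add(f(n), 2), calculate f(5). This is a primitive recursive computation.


f(0) = 9
f(1) = add(f(0), 2) = add(9, 2) = 11
f(2) = add(f(1), 2) = add(11, 2) = 13
f(3) = add(f(2), 2) = add(13, 2) = 15
f(4) = add(f(3), 2) = add(15, 2) = 17
f(5) = add(f(4), 2) = add(17, 2) = 19


19


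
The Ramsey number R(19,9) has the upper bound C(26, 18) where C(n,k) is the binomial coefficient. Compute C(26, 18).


R(19,9) <= C(19+9-2, 19-1) = C(26, 18)
C(26, 18) = 26! / (18! * 8!)
= 1562275

1562275


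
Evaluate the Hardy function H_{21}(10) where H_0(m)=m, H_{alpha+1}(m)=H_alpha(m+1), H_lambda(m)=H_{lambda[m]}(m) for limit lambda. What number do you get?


H_21(10):
For finite ordinals k, H_k(n) = n + k (each successor step adds 1).
H_21(10) = 10 + 21 = 31

31


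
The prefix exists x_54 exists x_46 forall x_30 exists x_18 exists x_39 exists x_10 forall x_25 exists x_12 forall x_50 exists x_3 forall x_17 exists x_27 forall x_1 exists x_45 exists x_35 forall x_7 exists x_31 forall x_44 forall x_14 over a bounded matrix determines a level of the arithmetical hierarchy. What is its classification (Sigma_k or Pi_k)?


Leading quantifier is exists, so the class is Sigma.
Number of quantifier blocks = alternations + 1 = 13 + 1 = 14.
Classification: Sigma_14

Sigma_14


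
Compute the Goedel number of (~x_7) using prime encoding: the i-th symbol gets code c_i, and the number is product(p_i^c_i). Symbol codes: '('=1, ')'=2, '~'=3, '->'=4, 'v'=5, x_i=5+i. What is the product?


Formula: (~x_7)
Symbol codes: [1, 3, 12, 2]
Primes: [2, 3, 5, 7]
p_1^1 = 2^1 = 2
p_2^3 = 3^3 = 27
p_3^12 = 5^12 = 244140625
p_4^2 = 7^2 = 49
Product = 645996093750

645996093750


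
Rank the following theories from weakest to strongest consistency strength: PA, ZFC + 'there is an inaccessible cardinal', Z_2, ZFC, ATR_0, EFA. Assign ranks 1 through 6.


Ordering by consistency strength:
1. EFA
2. PA
3. ATR_0
4. Z_2
5. ZFC
6. ZFC + 'there is an inaccessible cardinal'


PA=2, ZFC + 'there is an inaccessible cardinal'=6, Z_2=4, ZFC=5, ATR_0=3, EFA=1


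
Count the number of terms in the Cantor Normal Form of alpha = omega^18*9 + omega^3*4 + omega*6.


CNF: omega^18*9 + omega^3*4 + omega*6
Count the summands separated by '+':
  term 1: omega^18*9
  term 2: omega^3*4
  term 3: omega*6
Total terms = 3

3


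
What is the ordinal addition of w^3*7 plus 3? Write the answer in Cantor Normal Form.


Ordinal addition w^3*7 + 3:
Leading exponent of alpha (3) > leading exponent of beta (0).
Since alpha's term has higher exponent than beta's leading term,
the sum is simply alpha followed by beta.
Result = w^3*7 + 3

w^3*7 + 3


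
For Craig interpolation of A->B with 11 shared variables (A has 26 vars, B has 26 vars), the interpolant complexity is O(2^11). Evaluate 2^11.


Shared atoms = 11
Craig interpolant size bound = 2^11
= 2048

2048


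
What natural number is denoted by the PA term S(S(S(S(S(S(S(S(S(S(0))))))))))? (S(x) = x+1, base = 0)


Counting successors applied to 0:
10 applications of S to 0 = 10

10


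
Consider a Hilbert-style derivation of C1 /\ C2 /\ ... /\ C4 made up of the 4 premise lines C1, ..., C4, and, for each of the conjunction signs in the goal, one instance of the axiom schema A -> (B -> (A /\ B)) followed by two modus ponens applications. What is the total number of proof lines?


Conjoining 4 premises:
- 4 premise lines
- the goal has 3 conjunction signs; each costs 1 axiom instance + 2 MP = 3 lines: 3 * 3 = 9
Total = 4 + 9 = 13 lines.

13


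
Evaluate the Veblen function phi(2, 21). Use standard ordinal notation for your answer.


phi(2, 21):
phi(2, beta) = zeta_beta (the beta-th zeta number, fixed point of epsilon).
phi(2, 21) = zeta_21

zeta_21


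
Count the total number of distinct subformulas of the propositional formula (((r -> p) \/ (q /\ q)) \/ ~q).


Formula: (((r -> p) \/ (q /\ q)) \/ ~q)
Subformulas found:
  1. q
  2. r
  3. p
  4. ~q
  5. (r -> p)
  6. (q /\ q)
  7. ((r -> p) \/ (q /\ q))
  8. (((r -> p) \/ (q /\ q)) \/ ~q)
Total distinct subformulas = 8

8


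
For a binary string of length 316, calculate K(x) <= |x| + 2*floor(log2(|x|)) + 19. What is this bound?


floor(log2(316)) = 8
2 * 8 = 16
K(x) <= 316 + 16 + 19 = 351

351


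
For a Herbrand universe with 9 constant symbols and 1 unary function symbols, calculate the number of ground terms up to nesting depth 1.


Herbrand terms by depth:
Depth 0: 9 constants
Depth 1: 9 new terms (running total: 18)
Total distinct ground terms = 18

18


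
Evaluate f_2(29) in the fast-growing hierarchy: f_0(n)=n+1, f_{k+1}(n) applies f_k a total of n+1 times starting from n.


f_2(29) = f_1^30(29)
f_1(m) = 2m + 1.
Iterating: f_1^k(n) = 2^k*(n+1) - 1.
f_2(29) = 2^30*(29+1) - 1 = 1073741824*30 - 1 = 32212254719

32212254719


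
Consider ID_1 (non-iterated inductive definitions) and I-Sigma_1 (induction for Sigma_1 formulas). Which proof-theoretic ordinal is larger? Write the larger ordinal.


Proof-theoretic ordinal of ID_1 (non-iterated inductive definitions): psi_0(epsilon_{Omega+1})
Proof-theoretic ordinal of I-Sigma_1 (induction for Sigma_1 formulas): omega^omega
Comparing: omega^omega < psi_0(epsilon_{Omega+1}).
The larger ordinal is psi_0(epsilon_{Omega+1}) (from ID_1 (non-iterated inductive definitions)).

psi_0(epsilon_{Omega+1})


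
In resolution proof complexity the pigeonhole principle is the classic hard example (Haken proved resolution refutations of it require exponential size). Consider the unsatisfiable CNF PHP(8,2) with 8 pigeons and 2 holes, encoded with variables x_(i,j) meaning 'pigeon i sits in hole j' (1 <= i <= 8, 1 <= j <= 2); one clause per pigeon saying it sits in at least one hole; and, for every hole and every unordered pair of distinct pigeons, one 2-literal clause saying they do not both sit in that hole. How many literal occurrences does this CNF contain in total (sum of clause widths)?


PHP(8,2): 8 pigeons, 2 holes, 8*2 = 16 variables.
- pigeon clauses: one per pigeon -> 8 clauses of width 2 -> 16 literals
- hole clauses: 2 holes * C(8,2) = 2 * 28 -> 56 clauses of width 2 -> 112 literals
Total literal occurrences = 16 + 112 = 128

128


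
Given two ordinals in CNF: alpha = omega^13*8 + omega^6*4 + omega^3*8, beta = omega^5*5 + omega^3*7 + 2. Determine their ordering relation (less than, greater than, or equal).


Compare term by term from highest exponent:
alpha = omega^13*8 + omega^6*4 + omega^3*8
beta = omega^5*5 + omega^3*7 + 2
Term 1: alpha has omega^13*8, beta has omega^5*5
Term 2: alpha has omega^6*4, beta has omega^3*7
Term 3: alpha has omega^3*8, beta has omega^0*2
Result: alpha > beta

alpha > beta


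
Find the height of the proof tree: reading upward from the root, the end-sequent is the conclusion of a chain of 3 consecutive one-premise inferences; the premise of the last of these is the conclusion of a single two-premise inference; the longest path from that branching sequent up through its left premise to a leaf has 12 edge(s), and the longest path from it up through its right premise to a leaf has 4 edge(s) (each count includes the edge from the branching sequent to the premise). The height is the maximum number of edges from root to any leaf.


Longest path through the left premise: 12 edges (measured from the branching sequent)
Longest path through the right premise: 4 edges
Height of the subtree rooted at the branching sequent: max(12, 4) = 12
The branching sequent sits 3 edges above the root (the chain of one-premise inferences), so height = 12 + 3 = 15

15


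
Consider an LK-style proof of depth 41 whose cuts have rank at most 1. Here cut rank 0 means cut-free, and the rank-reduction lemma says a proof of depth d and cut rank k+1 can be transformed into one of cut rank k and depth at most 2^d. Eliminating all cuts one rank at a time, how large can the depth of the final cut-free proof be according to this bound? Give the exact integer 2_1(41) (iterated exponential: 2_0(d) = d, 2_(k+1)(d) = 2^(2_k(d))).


Each rank reduction sends depth d to at most 2^d; cut rank r needs r reductions.
2_0(41) = 41
2_1(41) = 2^41 = 2199023255552
Cut-free depth bound = 2199023255552

2199023255552


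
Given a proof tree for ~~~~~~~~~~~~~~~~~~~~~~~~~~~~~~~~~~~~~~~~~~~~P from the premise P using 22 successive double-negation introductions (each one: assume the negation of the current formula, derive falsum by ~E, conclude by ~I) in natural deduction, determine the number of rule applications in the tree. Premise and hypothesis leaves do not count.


Each double-negation introduction (from C infer ~~C) uses 2 inference nodes: one ~E (C and ~C give falsum) and one ~I (discharge ~C).
22 double negations = 22 * 2 = 44 inference nodes.

44


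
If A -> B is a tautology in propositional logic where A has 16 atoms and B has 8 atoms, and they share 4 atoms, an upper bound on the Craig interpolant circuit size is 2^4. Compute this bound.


Shared atoms = 4
Craig interpolant size bound = 2^4
= 16

16


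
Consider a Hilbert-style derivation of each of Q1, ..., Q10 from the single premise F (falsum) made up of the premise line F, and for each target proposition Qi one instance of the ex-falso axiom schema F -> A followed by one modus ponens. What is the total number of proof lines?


Ex falso, line by line:
- 1 premise line (F)
- 10 targets, each needing 1 axiom instance (F -> Qi) + 1 MP = 2 lines: 2 * 10 = 20
Total = 1 + 20 = 21 lines.

21


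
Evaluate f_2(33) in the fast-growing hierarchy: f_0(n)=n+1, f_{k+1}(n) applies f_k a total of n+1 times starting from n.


f_2(33) = f_1^34(33)
f_1(m) = 2m + 1.
Iterating: f_1^k(n) = 2^k*(n+1) - 1.
f_2(33) = 2^34*(33+1) - 1 = 17179869184*34 - 1 = 584115552255

584115552255


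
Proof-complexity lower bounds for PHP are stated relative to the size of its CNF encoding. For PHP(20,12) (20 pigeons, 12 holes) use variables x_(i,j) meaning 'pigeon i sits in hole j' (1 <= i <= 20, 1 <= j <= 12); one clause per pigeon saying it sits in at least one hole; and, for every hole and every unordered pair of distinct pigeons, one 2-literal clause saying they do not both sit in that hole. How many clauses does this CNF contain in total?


PHP(20,12): 20 pigeons, 12 holes, 20*12 = 240 variables.
- pigeon clauses: one per pigeon -> 20 clauses
- hole clauses: 12 holes * C(20,2) = 12 * 190 -> 2280 clauses
Total clauses = 20 + 2280 = 2300

2300


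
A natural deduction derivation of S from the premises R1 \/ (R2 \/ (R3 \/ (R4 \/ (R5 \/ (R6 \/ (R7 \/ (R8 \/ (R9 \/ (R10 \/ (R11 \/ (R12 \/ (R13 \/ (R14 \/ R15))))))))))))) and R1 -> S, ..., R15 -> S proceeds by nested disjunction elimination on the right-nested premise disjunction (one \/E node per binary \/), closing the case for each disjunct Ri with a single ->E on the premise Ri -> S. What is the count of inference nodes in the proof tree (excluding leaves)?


The premise R1 \/ (R2 \/ (R3 \/ (R4 \/ (R5 \/ (R6 \/ (R7 \/ (R8 \/ (R9 \/ (R10 \/ (R11 \/ (R12 \/ (R13 \/ (R14 \/ R15))))))))))))) contains 15 disjuncts, hence 14 binary \/ connectives.
- Each binary \/ is eliminated once: 14 \/E nodes.
- Each of the 15 cases Ri derives S by one ->E with Ri -> S: 15 ->E nodes.
Total = 14 + 15 = 29

29


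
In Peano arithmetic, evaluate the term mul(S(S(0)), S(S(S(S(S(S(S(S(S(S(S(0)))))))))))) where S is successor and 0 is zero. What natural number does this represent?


mul(S^2(0), S^11(0)):
S^2(0) = 2
S^11(0) = 11
2 * 11 = 22

22


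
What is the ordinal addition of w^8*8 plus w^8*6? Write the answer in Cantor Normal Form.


Ordinal addition w^8*8 + w^8*6:
Both terms have the same exponent 8.
w^e*c + w^e*d = w^e*(c+d).
Result = w^8*(8+6) = w^8*14

w^8*14


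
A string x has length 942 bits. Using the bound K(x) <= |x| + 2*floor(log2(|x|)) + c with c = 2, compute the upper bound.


floor(log2(942)) = 9
2 * 9 = 18
K(x) <= 942 + 18 + 2 = 962

962


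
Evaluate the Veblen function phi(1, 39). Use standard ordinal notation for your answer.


phi(1, 39):
phi(1, beta) = epsilon_beta (the beta-th epsilon number).
phi(1, 39) = epsilon_39

epsilon_39


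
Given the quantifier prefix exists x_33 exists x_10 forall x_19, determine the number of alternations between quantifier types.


Walk the prefix and count type changes:
  position 1: exists -> exists
  position 2: exists -> forall <-- alternation
Total alternations = 1

1


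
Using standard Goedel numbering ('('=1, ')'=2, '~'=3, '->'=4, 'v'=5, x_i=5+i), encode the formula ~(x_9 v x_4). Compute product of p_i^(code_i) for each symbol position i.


Formula: ~(x_9 v x_4)
Symbol codes: [3, 1, 14, 5, 9, 2]
Primes: [2, 3, 5, 7, 11, 13]
p_1^3 = 2^3 = 8
p_2^1 = 3^1 = 3
p_3^14 = 5^14 = 6103515625
p_4^5 = 7^5 = 16807
p_5^9 = 11^9 = 2357947691
p_6^2 = 13^2 = 169
Product = 981075371543796826171875000

981075371543796826171875000


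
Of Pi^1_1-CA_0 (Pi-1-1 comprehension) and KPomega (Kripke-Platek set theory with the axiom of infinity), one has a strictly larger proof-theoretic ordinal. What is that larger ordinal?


Proof-theoretic ordinal of Pi^1_1-CA_0 (Pi-1-1 comprehension): psi_0(Omega_omega)
Proof-theoretic ordinal of KPomega (Kripke-Platek set theory with the axiom of infinity): psi_0(epsilon_{Omega+1})
Comparing: psi_0(epsilon_{Omega+1}) < psi_0(Omega_omega).
The larger ordinal is psi_0(Omega_omega) (from Pi^1_1-CA_0 (Pi-1-1 comprehension)).

psi_0(Omega_omega)


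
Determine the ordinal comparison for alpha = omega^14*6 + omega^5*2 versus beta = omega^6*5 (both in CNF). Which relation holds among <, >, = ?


Compare term by term from highest exponent:
alpha = omega^14*6 + omega^5*2
beta = omega^6*5
Term 1: alpha has omega^14*6, beta has omega^6*5
Term 2: alpha has omega^5*2, beta has omega^0*0
Result: alpha > beta

alpha > beta


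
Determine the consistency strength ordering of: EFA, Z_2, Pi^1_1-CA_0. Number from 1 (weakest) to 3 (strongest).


Ordering by consistency strength:
1. EFA
2. Pi^1_1-CA_0
3. Z_2


EFA=1, Z_2=3, Pi^1_1-CA_0=2


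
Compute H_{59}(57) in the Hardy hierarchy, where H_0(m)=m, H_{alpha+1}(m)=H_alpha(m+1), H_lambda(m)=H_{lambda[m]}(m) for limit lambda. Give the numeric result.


H_59(57):
For finite ordinals k, H_k(n) = n + k (each successor step adds 1).
H_59(57) = 57 + 59 = 116

116


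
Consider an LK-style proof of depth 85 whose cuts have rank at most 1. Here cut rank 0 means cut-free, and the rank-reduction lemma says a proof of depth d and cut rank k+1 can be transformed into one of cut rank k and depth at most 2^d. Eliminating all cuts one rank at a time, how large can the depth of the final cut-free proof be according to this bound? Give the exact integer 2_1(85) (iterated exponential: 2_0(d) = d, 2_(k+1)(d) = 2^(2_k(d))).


Each rank reduction sends depth d to at most 2^d; cut rank r needs r reductions.
2_0(85) = 85
2_1(85) = 2^85 = 38685626227668133590597632
Cut-free depth bound = 38685626227668133590597632

38685626227668133590597632


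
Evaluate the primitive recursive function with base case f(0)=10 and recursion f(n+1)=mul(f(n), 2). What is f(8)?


f(0) = 10
f(1) = mul(f(0), 2) = mul(10, 2) = 20
f(2) = mul(f(1), 2) = mul(20, 2) = 40
f(3) = mul(f(2), 2) = mul(40, 2) = 80
f(4) = mul(f(3), 2) = mul(80, 2) = 160
f(5) = mul(f(4), 2) = mul(160, 2) = 320
f(6) = mul(f(5), 2) = mul(320, 2) = 640
f(7) = mul(f(6), 2) = mul(640, 2) = 1280
f(8) = mul(f(7), 2) = mul(1280, 2) = 2560


2560


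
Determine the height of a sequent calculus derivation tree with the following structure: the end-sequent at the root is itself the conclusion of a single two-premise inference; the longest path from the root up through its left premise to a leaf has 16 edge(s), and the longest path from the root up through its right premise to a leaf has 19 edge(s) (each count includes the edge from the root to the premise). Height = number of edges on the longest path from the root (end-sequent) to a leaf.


Longest path through the left premise: 16 edges (measured from the branching sequent)
Longest path through the right premise: 19 edges
Height of the subtree rooted at the branching sequent: max(16, 19) = 19
The branching sequent is the root itself.
Total height = 19

19


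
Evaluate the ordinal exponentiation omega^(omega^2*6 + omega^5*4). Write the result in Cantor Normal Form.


omega^(omega^2*6 + omega^5*4):
In ordinal addition a term is absorbed by a following term of strictly larger exponent: 2 < 5, so omega^2*6 + omega^5*4 = omega^5*4.
omega raised to a CNF ordinal is a single CNF term: Result = omega^(omega^5*4)

omega^(omega^5*4)


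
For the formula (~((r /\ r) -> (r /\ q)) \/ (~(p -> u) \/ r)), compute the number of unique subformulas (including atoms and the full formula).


Formula: (~((r /\ r) -> (r /\ q)) \/ (~(p -> u) \/ r))
Subformulas found:
  1. q
  2. u
  3. r
  4. p
  5. (p -> u)
  6. (r /\ r)
  7. (r /\ q)
  8. ~(p -> u)
  9. (~(p -> u) \/ r)
  10. ((r /\ r) -> (r /\ q))
  11. ~((r /\ r) -> (r /\ q))
  12. (~((r /\ r) -> (r /\ q)) \/ (~(p -> u) \/ r))
Total distinct subformulas = 12

12


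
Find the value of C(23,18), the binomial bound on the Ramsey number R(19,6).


R(19,6) <= C(19+6-2, 19-1) = C(23, 18)
C(23, 18) = 23! / (18! * 5!)
= 33649

33649


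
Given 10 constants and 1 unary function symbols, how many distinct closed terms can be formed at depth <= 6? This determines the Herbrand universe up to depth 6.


Herbrand terms by depth:
Depth 0: 10 constants
Depth 1: 10 new terms (running total: 20)
Depth 2: 10 new terms (running total: 30)
Depth 3: 10 new terms (running total: 40)
Depth 4: 10 new terms (running total: 50)
Depth 5: 10 new terms (running total: 60)
Depth 6: 10 new terms (running total: 70)
Total distinct ground terms = 70

70


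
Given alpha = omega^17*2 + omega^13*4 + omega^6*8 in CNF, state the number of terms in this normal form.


CNF: omega^17*2 + omega^13*4 + omega^6*8
Count the summands separated by '+':
  term 1: omega^17*2
  term 2: omega^13*4
  term 3: omega^6*8
Total terms = 3

3


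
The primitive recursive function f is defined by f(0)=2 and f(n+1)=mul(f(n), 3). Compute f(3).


f(0) = 2
f(1) = mul(f(0), 3) = mul(2, 3) = 6
f(2) = mul(f(1), 3) = mul(6, 3) = 18
f(3) = mul(f(2), 3) = mul(18, 3) = 54


54


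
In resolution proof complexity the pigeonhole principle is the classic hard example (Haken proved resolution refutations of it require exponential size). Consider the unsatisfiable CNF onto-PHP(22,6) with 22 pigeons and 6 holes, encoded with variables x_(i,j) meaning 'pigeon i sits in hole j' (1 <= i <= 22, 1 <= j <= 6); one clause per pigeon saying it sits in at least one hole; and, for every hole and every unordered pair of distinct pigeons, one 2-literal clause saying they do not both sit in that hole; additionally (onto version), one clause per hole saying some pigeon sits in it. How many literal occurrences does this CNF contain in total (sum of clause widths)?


onto-PHP(22,6): 22 pigeons, 6 holes, 22*6 = 132 variables.
- pigeon clauses: one per pigeon -> 22 clauses of width 6 -> 132 literals
- hole clauses: 6 holes * C(22,2) = 6 * 231 -> 1386 clauses of width 2 -> 2772 literals
- onto clauses: one per hole -> 6 clauses of width 22 -> 132 literals
Total literal occurrences = 132 + 2772 + 132 = 3036

3036


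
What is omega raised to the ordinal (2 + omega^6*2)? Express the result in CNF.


omega^(2 + omega^6*2):
In ordinal addition a term is absorbed by a following term of strictly larger exponent: 0 < 6, so 2 + omega^6*2 = omega^6*2.
omega raised to a CNF ordinal is a single CNF term: Result = omega^(omega^6*2)

omega^(omega^6*2)


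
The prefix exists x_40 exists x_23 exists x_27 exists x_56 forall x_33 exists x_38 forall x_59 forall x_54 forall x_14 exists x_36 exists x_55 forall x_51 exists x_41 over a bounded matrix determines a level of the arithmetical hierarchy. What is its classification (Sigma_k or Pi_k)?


Leading quantifier is exists, so the class is Sigma.
Number of quantifier blocks = alternations + 1 = 6 + 1 = 7.
Classification: Sigma_7

Sigma_7


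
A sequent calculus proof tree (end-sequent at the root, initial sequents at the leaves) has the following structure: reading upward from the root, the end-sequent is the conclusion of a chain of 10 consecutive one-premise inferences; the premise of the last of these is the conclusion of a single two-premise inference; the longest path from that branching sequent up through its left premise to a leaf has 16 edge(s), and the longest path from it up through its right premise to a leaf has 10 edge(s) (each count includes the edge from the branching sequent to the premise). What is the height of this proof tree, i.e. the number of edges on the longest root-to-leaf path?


Longest path through the left premise: 16 edges (measured from the branching sequent)
Longest path through the right premise: 10 edges
Height of the subtree rooted at the branching sequent: max(16, 10) = 16
The branching sequent sits 10 edges above the root (the chain of one-premise inferences), so height = 16 + 10 = 26

26


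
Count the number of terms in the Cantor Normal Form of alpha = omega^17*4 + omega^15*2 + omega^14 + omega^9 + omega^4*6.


CNF: omega^17*4 + omega^15*2 + omega^14 + omega^9 + omega^4*6
Count the summands separated by '+':
  term 1: omega^17*4
  term 2: omega^15*2
  term 3: omega^14
  term 4: omega^9
  term 5: omega^4*6
Total terms = 5

5


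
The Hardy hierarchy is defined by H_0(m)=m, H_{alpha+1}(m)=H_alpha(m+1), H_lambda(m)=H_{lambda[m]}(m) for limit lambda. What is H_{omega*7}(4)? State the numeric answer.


H_{omega*7}(4):
For the Hardy hierarchy, H_{omega*k}(n) = 2^k * n.
2^7 = 128.
128 * 4 = 512

512


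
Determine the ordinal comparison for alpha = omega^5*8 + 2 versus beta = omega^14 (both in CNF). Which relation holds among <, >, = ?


Compare term by term from highest exponent:
alpha = omega^5*8 + 2
beta = omega^14
Term 1: alpha has omega^5*8, beta has omega^14*1
Term 2: alpha has omega^0*2, beta has omega^0*0
Result: alpha < beta

alpha < beta


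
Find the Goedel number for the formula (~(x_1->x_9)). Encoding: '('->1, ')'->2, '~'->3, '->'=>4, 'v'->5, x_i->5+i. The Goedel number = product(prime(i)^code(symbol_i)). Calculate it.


Formula: (~(x_1->x_9))
Symbol codes: [1, 3, 1, 6, 4, 14, 2, 2]
Primes: [2, 3, 5, 7, 11, 13, 17, 19]
p_1^1 = 2^1 = 2
p_2^3 = 3^3 = 27
p_3^1 = 5^1 = 5
p_4^6 = 7^6 = 117649
p_5^4 = 11^4 = 14641
p_6^14 = 13^14 = 3937376385699289
p_7^2 = 17^2 = 289
p_8^2 = 19^2 = 361
Product = 191044580316270113067117439786830

191044580316270113067117439786830


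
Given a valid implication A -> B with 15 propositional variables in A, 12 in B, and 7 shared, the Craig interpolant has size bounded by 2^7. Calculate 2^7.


Shared atoms = 7
Craig interpolant size bound = 2^7
= 128

128


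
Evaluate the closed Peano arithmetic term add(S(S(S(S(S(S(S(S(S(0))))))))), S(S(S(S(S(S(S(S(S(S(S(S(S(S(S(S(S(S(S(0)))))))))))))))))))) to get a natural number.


add(S^9(0), S^19(0)):
S^9(0) = 9
S^19(0) = 19
9 + 19 = 28

28


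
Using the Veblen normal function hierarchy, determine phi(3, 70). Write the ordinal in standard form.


phi(3, 70):
phi(3, beta) = eta_beta (the beta-th eta number, fixed point of zeta).
phi(3, 70) = eta_70

eta_70


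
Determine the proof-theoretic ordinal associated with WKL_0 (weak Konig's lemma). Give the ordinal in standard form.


The proof-theoretic ordinal of WKL_0 (weak Konig's lemma) is a standard result in ordinal analysis.
This ordinal is the supremum of order types of primitive recursive well-orderings
that the theory can prove to be well-ordered.
For WKL_0 (weak Konig's lemma), the proof-theoretic ordinal is omega^omega.

omega^omega


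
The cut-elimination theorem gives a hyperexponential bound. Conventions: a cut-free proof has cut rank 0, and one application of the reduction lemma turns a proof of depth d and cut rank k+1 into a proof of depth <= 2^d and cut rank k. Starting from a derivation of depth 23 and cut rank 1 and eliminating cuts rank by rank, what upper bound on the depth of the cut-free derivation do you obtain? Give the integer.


Each rank reduction sends depth d to at most 2^d; cut rank r needs r reductions.
2_0(23) = 23
2_1(23) = 2^23 = 8388608
Cut-free depth bound = 8388608

8388608


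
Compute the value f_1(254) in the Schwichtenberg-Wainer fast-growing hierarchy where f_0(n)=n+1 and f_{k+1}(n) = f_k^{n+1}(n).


f_1(254) = f_0^255(254)
f_0 adds 1 each time, applied 255 times.
f_1(254) = 254 + 255 = 509

509


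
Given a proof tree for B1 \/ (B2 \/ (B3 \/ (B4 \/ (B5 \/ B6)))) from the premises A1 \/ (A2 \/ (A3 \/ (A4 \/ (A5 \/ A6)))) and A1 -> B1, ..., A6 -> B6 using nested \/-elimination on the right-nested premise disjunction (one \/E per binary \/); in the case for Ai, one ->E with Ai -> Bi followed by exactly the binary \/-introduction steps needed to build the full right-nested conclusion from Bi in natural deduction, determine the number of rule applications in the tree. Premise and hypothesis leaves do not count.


Constructive dilemma with 6 branches, all disjunctions right-nested:
- \/E: the premise has 5 binary \/, each eliminated once: 5 nodes.
- ->E: one per case (Ai with Ai -> Bi gives Bi): 6 nodes.
- \/I: in case i < n, Bi needs 1 step to form Bi \/ (B(i+1) \/ ...) and then i-1 steps to prepend B(i-1), ..., B1, i.e. i steps; in case i = n, B6 needs 5 prepend steps.
  \/I total = (1 + 2 + ... + 5) + 5 = 15 + 5 = 20 nodes.
Total = 5 + 6 + 20 = 31

31


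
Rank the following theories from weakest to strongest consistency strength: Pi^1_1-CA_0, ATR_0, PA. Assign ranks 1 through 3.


Ordering by consistency strength:
1. PA
2. ATR_0
3. Pi^1_1-CA_0


Pi^1_1-CA_0=3, ATR_0=2, PA=1


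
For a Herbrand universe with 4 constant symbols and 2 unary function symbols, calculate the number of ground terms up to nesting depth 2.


Herbrand terms by depth:
Depth 0: 4 constants
Depth 1: 8 new terms (running total: 12)
Depth 2: 16 new terms (running total: 28)
Total distinct ground terms = 28

28


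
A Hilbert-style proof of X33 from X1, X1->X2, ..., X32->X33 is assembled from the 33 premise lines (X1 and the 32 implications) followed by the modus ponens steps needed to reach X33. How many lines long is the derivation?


We have 33 premise lines: X1 and 32 implications.
Each implication is detached once by MP, giving 32 MP lines.
33 premise lines + 32 MP lines = 65 total lines.

65


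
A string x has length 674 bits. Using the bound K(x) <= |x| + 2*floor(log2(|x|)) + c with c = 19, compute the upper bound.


floor(log2(674)) = 9
2 * 9 = 18
K(x) <= 674 + 18 + 19 = 711

711


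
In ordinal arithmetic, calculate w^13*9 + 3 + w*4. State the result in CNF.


Ordinal addition (w^13*9 + 3) + w*4:
alpha's leading term has exponent 13 > beta's exponent 1, so it survives.
alpha's tail term has exponent 0 < beta's exponent 1, so it is absorbed by beta.
In ordinal addition, any term followed by a strictly larger-exponent term is absorbed.
Result = w^13*9 + w*4

w^13*9 + w*4


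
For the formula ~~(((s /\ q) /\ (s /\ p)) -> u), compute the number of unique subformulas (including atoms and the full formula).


Formula: ~~(((s /\ q) /\ (s /\ p)) -> u)
Subformulas found:
  1. q
  2. u
  3. s
  4. p
  5. (s /\ p)
  6. (s /\ q)
  7. ((s /\ q) /\ (s /\ p))
  8. (((s /\ q) /\ (s /\ p)) -> u)
  9. ~(((s /\ q) /\ (s /\ p)) -> u)
  10. ~~(((s /\ q) /\ (s /\ p)) -> u)
Total distinct subformulas = 10

10


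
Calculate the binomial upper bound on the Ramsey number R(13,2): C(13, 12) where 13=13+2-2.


R(13,2) <= C(13+2-2, 13-1) = C(13, 12)
C(13, 12) = 13! / (12! * 1!)
= 13

13


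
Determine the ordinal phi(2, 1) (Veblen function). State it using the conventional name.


phi(2, 1):
phi(2, beta) = zeta_beta (the beta-th zeta number, fixed point of epsilon).
phi(2, 1) = zeta_1

zeta_1


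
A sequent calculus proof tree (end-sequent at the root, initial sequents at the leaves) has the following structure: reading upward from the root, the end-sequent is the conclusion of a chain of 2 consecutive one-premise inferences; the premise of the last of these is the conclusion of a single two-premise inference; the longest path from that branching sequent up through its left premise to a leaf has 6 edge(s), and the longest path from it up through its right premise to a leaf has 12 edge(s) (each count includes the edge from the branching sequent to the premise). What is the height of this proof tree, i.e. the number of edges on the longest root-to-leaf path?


Longest path through the left premise: 6 edges (measured from the branching sequent)
Longest path through the right premise: 12 edges
Height of the subtree rooted at the branching sequent: max(6, 12) = 12
The branching sequent sits 2 edges above the root (the chain of one-premise inferences), so height = 12 + 2 = 14

14


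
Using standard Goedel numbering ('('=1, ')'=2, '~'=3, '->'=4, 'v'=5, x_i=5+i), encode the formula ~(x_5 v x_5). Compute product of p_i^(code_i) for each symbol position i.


Formula: ~(x_5 v x_5)
Symbol codes: [3, 1, 10, 5, 10, 2]
Primes: [2, 3, 5, 7, 11, 13]
p_1^3 = 2^3 = 8
p_2^1 = 3^1 = 3
p_3^10 = 5^10 = 9765625
p_4^5 = 7^5 = 16807
p_5^10 = 11^10 = 25937424601
p_6^2 = 13^2 = 169
Product = 17266926539170824140625000

17266926539170824140625000


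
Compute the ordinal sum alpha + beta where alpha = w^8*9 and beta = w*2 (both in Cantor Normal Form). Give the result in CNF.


Ordinal addition w^8*9 + w*2:
Leading exponent of alpha (8) > leading exponent of beta (1).
Since alpha's term has higher exponent than beta's leading term,
the sum is simply alpha followed by beta.
Result = w^8*9 + w*2

w^8*9 + w*2


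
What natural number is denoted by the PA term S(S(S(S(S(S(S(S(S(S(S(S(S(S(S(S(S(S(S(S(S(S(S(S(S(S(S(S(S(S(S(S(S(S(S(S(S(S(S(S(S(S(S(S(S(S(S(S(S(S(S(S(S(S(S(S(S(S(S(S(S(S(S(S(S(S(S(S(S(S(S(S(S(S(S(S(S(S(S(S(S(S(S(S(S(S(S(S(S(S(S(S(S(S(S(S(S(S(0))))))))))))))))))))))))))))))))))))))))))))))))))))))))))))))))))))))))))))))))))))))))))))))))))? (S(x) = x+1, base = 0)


Counting successors applied to 0:
98 applications of S to 0 = 98

98


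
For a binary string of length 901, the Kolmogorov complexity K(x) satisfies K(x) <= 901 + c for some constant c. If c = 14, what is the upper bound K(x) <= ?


K(x) <= |x| + c = 901 + 14 = 915

915


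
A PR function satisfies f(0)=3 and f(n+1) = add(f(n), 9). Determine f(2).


f(0) = 3
f(1) = add(f(0), 9) = add(3, 9) = 12
f(2) = add(f(1), 9) = add(12, 9) = 21


21


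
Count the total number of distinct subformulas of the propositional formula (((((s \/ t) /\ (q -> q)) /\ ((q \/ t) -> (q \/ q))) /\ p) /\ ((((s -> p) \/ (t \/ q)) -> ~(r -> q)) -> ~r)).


Formula: (((((s \/ t) /\ (q -> q)) /\ ((q \/ t) -> (q \/ q))) /\ p) /\ ((((s -> p) \/ (t \/ q)) -> ~(r -> q)) -> ~r))
Subformulas found:
  1. r
  2. p
  3. q
  4. s
  5. t
  6. ~r
  7. (r -> q)
  8. (q \/ t)
  9. (s -> p)
  10. (q -> q)
  11. (s \/ t)
  12. (t \/ q)
  13. (q \/ q)
  14. ~(r -> q)
  15. ((q \/ t) -> (q \/ q))
  16. ((s -> p) \/ (t \/ q))
  17. ((s \/ t) /\ (q -> q))
  18. (((s -> p) \/ (t \/ q)) -> ~(r -> q))
  19. ((((s -> p) \/ (t \/ q)) -> ~(r -> q)) -> ~r)
  20. (((s \/ t) /\ (q -> q)) /\ ((q \/ t) -> (q \/ q)))
  21. ((((s \/ t) /\ (q -> q)) /\ ((q \/ t) -> (q \/ q))) /\ p)
  22. (((((s \/ t) /\ (q -> q)) /\ ((q \/ t) -> (q \/ q))) /\ p) /\ ((((s -> p) \/ (t \/ q)) -> ~(r -> q)) -> ~r))
Total distinct subformulas = 22

22


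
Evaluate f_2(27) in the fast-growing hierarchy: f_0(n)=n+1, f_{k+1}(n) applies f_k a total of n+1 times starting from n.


f_2(27) = f_1^28(27)
f_1(m) = 2m + 1.
Iterating: f_1^k(n) = 2^k*(n+1) - 1.
f_2(27) = 2^28*(27+1) - 1 = 268435456*28 - 1 = 7516192767

7516192767


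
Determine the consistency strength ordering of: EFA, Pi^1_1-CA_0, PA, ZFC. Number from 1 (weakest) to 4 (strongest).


Ordering by consistency strength:
1. EFA
2. PA
3. Pi^1_1-CA_0
4. ZFC


EFA=1, Pi^1_1-CA_0=3, PA=2, ZFC=4


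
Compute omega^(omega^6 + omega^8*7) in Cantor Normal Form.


omega^(omega^6 + omega^8*7):
In ordinal addition a term is absorbed by a following term of strictly larger exponent: 6 < 8, so omega^6 + omega^8*7 = omega^8*7.
omega raised to a CNF ordinal is a single CNF term: Result = omega^(omega^8*7)

omega^(omega^8*7)


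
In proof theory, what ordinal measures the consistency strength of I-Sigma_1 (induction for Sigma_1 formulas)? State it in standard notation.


The proof-theoretic ordinal of I-Sigma_1 (induction for Sigma_1 formulas) is a standard result in ordinal analysis.
This ordinal is the supremum of order types of primitive recursive well-orderings
that the theory can prove to be well-ordered.
For I-Sigma_1 (induction for Sigma_1 formulas), the proof-theoretic ordinal is omega^omega.

omega^omega


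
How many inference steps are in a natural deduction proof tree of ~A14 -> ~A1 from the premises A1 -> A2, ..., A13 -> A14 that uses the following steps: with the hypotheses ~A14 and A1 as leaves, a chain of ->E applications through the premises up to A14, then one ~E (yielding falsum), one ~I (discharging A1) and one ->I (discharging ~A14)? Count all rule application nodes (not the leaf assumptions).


From hypothesis A1, 13 ->E steps along the 13 premises yield A14.
~E with hypothesis ~A14 gives falsum (1 node); ~I discharging A1 gives ~A1 (1 node); ->I discharging ~A14 gives the goal (1 node).
Total = 13 + 3 = 16 inference nodes.

16


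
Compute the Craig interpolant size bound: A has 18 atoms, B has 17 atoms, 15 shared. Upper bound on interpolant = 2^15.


Shared atoms = 15
Craig interpolant size bound = 2^15
= 32768

32768


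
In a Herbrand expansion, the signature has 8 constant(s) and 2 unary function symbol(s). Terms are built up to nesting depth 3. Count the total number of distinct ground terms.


Herbrand terms by depth:
Depth 0: 8 constants
Depth 1: 16 new terms (running total: 24)
Depth 2: 32 new terms (running total: 56)
Depth 3: 64 new terms (running total: 120)
Total distinct ground terms = 120

120
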